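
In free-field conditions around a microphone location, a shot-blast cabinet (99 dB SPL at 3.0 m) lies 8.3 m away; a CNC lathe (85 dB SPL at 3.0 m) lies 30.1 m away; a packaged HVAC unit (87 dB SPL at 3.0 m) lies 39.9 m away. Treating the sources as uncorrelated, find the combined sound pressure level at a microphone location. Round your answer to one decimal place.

90.2 dB SPL

Propagate each source to the receiver with L = L_ref − 20·log₁₀(r/r_ref), then add intensities.
shot-blast cabinet: 99 − 20·log₁₀(8.3/3.0) = 99 − 8.84 = 90.16 dB SPL.
CNC lathe: 85 − 20·log₁₀(30.1/3.0) = 85 − 20.03 = 64.97 dB SPL.
packaged HVAC unit: 87 − 20·log₁₀(39.9/3.0) = 87 − 22.48 = 64.52 dB SPL.
Σ 10^(L/10) = 1.044e+09 → L_total = 10·log₁₀(1.044e+09) = 90.19 dB SPL.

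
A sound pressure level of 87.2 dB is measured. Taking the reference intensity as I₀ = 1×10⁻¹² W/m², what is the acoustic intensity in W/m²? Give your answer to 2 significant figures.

L = 10·log₁₀(I/I₀) ⇒ I = I₀·10^(L/10) = 10⁻¹² × 10^8.72.

0.00052 W/m²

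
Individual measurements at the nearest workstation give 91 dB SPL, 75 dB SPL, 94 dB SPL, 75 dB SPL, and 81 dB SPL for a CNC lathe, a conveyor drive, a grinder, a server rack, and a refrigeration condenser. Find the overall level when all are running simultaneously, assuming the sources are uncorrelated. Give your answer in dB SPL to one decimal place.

Incoherent sources combine by intensity addition: L_total = 10·log₁₀(Σ 10^(L_i/10)).
Σ 10^(L/10) = 10^(91/10) + 10^(75/10) + 10^(94/10) + 10^(75/10) + 10^(81/10) = 3.960e+09.
L_total = 10·log₁₀(3.960e+09) = 95.98 dB SPL.

96.0 dB SPL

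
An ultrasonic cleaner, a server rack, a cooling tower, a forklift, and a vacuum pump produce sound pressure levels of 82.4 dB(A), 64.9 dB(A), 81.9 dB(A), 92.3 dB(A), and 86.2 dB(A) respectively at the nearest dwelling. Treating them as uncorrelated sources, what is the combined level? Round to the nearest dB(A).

For uncorrelated sources the intensities add, so convert each level to linear form, sum, and take 10·log₁₀ of the total.
Σ 10^(L/10) = 10^(82.4/10) + 10^(64.9/10) + 10^(81.9/10) + 10^(92.3/10) + 10^(86.2/10) = 2.447e+09.
L_total = 10·log₁₀(2.447e+09) = 93.89 dB(A).

94 dB(A)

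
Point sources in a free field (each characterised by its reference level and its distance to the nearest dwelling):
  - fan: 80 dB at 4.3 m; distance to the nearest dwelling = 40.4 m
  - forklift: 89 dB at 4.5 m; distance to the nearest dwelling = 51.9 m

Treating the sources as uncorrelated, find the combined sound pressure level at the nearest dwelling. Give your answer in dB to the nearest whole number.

First find each source's level at the receiver (point-source: −20·log₁₀(r/r_ref)), then combine on an intensity basis.
fan: 80 − 20·log₁₀(40.4/4.3) = 80 − 19.46 = 60.54 dB.
forklift: 89 − 20·log₁₀(51.9/4.5) = 89 − 21.24 = 67.76 dB.
Σ 10^(L/10) = 7.104e+06 → L_total = 10·log₁₀(7.104e+06) = 68.52 dB.

69 dB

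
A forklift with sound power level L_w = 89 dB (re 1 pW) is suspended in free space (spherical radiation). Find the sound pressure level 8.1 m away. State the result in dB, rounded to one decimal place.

The power spreads over a sphere of area 4π·r², so L_p = L_w − 10·log₁₀(4π·r²).
4π·r² = 824.5 m², 10·log₁₀ of that is 29.162 dB.
L_p = 89 − 29.162 = 59.84 dB.

59.8 dB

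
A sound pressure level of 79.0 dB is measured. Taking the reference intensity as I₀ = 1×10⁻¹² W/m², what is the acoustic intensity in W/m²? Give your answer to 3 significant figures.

I = I₀·10^(L/10) = 10⁻¹² × 10^(79.0/10) = 10^(-4.100).

7.94e-05 W/m²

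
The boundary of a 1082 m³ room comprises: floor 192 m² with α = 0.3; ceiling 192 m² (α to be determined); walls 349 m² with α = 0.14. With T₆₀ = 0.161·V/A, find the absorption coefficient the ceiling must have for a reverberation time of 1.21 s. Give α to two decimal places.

From T₆₀ = 0.161·V/A, the target T₆₀ = 1.21 s needs A = 0.161·1082/1.21 = 143.97 m².
Absorption from the other surfaces = 192·0.3 + 349·0.14 = 106.46 m², so the ceiling must supply 37.51 m² over 192 m².
α = 37.51/192 = 0.195.

0.20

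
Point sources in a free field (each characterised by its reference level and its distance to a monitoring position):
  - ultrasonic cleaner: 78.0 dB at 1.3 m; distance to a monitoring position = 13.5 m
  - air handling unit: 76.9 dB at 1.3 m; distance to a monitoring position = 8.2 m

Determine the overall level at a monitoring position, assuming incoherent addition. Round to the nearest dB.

Apply inverse-square spreading to bring every level to the receiver, then sum 10^(L/10).
ultrasonic cleaner: 78.0 − 20·log₁₀(13.5/1.3) = 78.0 − 20.33 = 57.67 dB.
air handling unit: 76.9 − 20·log₁₀(8.2/1.3) = 76.9 − 16.00 = 60.90 dB.
Σ 10^(L/10) = 1.816e+06 → L_total = 10·log₁₀(1.816e+06) = 62.59 dB.

63 dB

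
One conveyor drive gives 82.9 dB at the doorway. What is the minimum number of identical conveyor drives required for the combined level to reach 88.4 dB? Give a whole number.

Need L₁ + 10·log₁₀ N ≥ 88.4, i.e. log₁₀ N ≥ 0.55.
N ≥ 10^(5.5/10) = 3.548, so N = 4.

4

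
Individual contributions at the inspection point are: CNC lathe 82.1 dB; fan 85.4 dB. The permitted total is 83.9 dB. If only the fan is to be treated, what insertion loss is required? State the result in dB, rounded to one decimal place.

6.2 dB

The untreated sources together contribute 10^(82.1/10) = 1.622e+08, i.e. 82.10 dB.
To meet 83.9 dB overall, the treated fan may contribute at most 10^(83.9/10) − 1.622e+08 = 8.329e+07, i.e. 79.21 dB.
So the fan must be reduced from 85.4 to 79.21 dB: IL = 6.19 dB.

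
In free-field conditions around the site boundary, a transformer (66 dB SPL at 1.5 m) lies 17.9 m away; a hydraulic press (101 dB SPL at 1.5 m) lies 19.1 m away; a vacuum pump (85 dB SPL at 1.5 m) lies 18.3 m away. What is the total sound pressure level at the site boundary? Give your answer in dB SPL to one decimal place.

Apply inverse-square spreading to bring every level to the receiver, then sum 10^(L/10).
transformer: 66 − 20·log₁₀(17.9/1.5) = 66 − 21.54 = 44.46 dB SPL.
hydraulic press: 101 − 20·log₁₀(19.1/1.5) = 101 − 22.10 = 78.90 dB SPL.
vacuum pump: 85 − 20·log₁₀(18.3/1.5) = 85 − 21.73 = 63.27 dB SPL.
Σ 10^(L/10) = 7.980e+07 → L_total = 10·log₁₀(7.980e+07) = 79.02 dB SPL.

79.0 dB SPL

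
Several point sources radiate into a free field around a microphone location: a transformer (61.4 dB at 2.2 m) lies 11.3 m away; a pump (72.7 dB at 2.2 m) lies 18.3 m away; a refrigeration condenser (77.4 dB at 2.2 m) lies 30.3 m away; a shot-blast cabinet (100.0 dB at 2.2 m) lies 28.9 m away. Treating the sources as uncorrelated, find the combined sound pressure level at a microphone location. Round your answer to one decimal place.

First find each source's level at the receiver (point-source: −20·log₁₀(r/r_ref)), then combine on an intensity basis.
transformer: 61.4 − 20·log₁₀(11.3/2.2) = 61.4 − 14.21 = 47.19 dB.
pump: 72.7 − 20·log₁₀(18.3/2.2) = 72.7 − 18.40 = 54.30 dB.
refrigeration condenser: 77.4 − 20·log₁₀(30.3/2.2) = 77.4 − 22.78 = 54.62 dB.
shot-blast cabinet: 100.0 − 20·log₁₀(28.9/2.2) = 100.0 − 22.37 = 77.63 dB.
Σ 10^(L/10) = 5.856e+07 → L_total = 10·log₁₀(5.856e+07) = 77.68 dB.

77.7 dB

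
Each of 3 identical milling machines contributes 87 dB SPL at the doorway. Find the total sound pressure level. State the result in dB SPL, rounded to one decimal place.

N identical incoherent sources raise the level by 10·log₁₀ N.
L_total = 87 + 10·log₁₀(3) = 87 + 4.771 = 91.77 dB SPL.

91.8 dB SPL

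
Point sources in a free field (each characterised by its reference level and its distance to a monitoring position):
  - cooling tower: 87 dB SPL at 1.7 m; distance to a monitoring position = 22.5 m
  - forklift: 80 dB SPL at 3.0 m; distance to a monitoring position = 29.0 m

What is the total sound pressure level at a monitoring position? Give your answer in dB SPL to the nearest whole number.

66 dB SPL

Propagate each source to the receiver with L = L_ref − 20·log₁₀(r/r_ref), then add intensities.
cooling tower: 87 − 20·log₁₀(22.5/1.7) = 87 − 22.43 = 64.57 dB SPL.
forklift: 80 − 20·log₁₀(29.0/3.0) = 80 − 19.71 = 60.29 dB SPL.
Σ 10^(L/10) = 3.931e+06 → L_total = 10·log₁₀(3.931e+06) = 65.95 dB SPL.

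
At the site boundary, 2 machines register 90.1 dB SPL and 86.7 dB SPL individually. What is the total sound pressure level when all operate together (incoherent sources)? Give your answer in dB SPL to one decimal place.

91.7 dB SPL

For uncorrelated sources the intensities add, so convert each level to linear form, sum, and take 10·log₁₀ of the total.
Σ 10^(L/10) = 10^(90.1/10) + 10^(86.7/10) = 1.491e+09.
L_total = 10·log₁₀(1.491e+09) = 91.73 dB SPL.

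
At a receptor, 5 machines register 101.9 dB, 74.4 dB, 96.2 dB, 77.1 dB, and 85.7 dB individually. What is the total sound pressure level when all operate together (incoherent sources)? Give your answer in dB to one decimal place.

Incoherent sources combine by intensity addition: L_total = 10·log₁₀(Σ 10^(L_i/10)).
Σ 10^(L/10) = 10^(101.9/10) + 10^(74.4/10) + 10^(96.2/10) + 10^(77.1/10) + 10^(85.7/10) = 2.011e+10.
L_total = 10·log₁₀(2.011e+10) = 103.03 dB.

103.0 dB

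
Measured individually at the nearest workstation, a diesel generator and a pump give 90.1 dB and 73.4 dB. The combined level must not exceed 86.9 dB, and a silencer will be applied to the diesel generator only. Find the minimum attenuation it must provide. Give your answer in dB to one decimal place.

3.4 dB

Everything except the diesel generator sums to 10^(73.4/10) = 2.188e+07 in linear terms, 73.40 dB.
To meet 86.9 dB overall, the treated diesel generator may contribute at most 10^(86.9/10) − 2.188e+07 = 4.679e+08, i.e. 86.70 dB.
Required insertion loss = 90.1 − 86.70 = 3.40 dB.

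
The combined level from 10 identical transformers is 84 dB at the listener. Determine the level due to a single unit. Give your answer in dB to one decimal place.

74.0 dB

Dividing the total intensity by 10 lowers the level by 10·log₁₀ 10 = 10.000 dB: L₁ = 84 − 10.000.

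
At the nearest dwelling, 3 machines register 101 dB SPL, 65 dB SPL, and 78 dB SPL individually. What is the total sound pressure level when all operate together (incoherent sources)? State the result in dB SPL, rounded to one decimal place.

For uncorrelated sources the intensities add, so convert each level to linear form, sum, and take 10·log₁₀ of the total.
Σ 10^(L/10) = 10^(101/10) + 10^(65/10) + 10^(78/10) = 1.266e+10.
L_total = 10·log₁₀(1.266e+10) = 101.02 dB SPL.

101.0 dB SPL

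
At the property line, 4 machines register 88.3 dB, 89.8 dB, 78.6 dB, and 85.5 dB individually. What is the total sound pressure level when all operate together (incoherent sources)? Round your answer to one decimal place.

93.1 dB

For uncorrelated sources the intensities add, so convert each level to linear form, sum, and take 10·log₁₀ of the total.
Σ 10^(L/10) = 10^(88.3/10) + 10^(89.8/10) + 10^(78.6/10) + 10^(85.5/10) = 2.058e+09.
L_total = 10·log₁₀(2.058e+09) = 93.14 dB.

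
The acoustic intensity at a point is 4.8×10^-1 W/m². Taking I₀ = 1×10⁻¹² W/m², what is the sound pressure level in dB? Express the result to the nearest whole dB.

L = 10·log₁₀(I/I₀) = 10·log₁₀(4.8×10^-1/10⁻¹²) = 10·log₁₀(4.8×10^11).
L = 10·(0.6812 + 11) = 116.81 dB.

117 dB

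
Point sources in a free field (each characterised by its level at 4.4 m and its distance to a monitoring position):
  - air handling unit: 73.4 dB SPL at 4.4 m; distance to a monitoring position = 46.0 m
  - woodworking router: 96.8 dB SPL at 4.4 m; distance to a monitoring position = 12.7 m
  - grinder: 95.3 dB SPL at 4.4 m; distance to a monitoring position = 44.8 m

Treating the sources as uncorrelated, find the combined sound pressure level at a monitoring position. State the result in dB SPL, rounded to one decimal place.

First find each source's level at the receiver (point-source: −20·log₁₀(r/r_ref)), then combine on an intensity basis.
air handling unit: 73.4 − 20·log₁₀(46.0/4.4) = 73.4 − 20.39 = 53.01 dB SPL.
woodworking router: 96.8 − 20·log₁₀(12.7/4.4) = 96.8 − 9.21 = 87.59 dB SPL.
grinder: 95.3 − 20·log₁₀(44.8/4.4) = 95.3 − 20.16 = 75.14 dB SPL.
Σ 10^(L/10) = 6.074e+08 → L_total = 10·log₁₀(6.074e+08) = 87.83 dB SPL.

87.8 dB SPL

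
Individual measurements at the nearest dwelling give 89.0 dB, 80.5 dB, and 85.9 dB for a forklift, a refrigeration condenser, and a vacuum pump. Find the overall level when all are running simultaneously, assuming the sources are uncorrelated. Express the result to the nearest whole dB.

For uncorrelated sources the intensities add, so convert each level to linear form, sum, and take 10·log₁₀ of the total.
Σ 10^(L/10) = 10^(89.0/10) + 10^(80.5/10) + 10^(85.9/10) = 1.296e+09.
L_total = 10·log₁₀(1.296e+09) = 91.12 dB.

91 dB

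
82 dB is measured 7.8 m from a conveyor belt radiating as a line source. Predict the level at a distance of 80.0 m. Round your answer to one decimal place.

Line-source attenuation: ΔL = 10·log₁₀(r₂/r₁) = 10·log₁₀(80.0/7.8) = 10.110 dB.
L₂ = 82 − 10·log₁₀(80.0/7.8) = 82 − 10.110 = 71.89 dB.

71.9 dB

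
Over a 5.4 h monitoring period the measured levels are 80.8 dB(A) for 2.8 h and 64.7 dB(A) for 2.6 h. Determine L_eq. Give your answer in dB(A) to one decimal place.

78.0 dB(A)

L_eq = 10·log₁₀[(1/T)·Σ tᵢ·10^(Lᵢ/10)] with T = 5.4 h.
Σ tᵢ·10^(Lᵢ/10) = 2.8·10^(80.8/10) + 2.6·10^(64.7/10) = 3.443e+08.
L_eq = 10·log₁₀(3.443e+08/5.4) = 78.05 dB(A).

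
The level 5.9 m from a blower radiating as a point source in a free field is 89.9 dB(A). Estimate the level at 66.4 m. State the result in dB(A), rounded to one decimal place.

68.9 dB(A)

Spherical spreading from a point source gives a 20·log₁₀(r₂/r₁) drop.
L₂ = 89.9 − 20·log₁₀(66.4/5.9) = 89.9 − 21.026 = 68.87 dB(A).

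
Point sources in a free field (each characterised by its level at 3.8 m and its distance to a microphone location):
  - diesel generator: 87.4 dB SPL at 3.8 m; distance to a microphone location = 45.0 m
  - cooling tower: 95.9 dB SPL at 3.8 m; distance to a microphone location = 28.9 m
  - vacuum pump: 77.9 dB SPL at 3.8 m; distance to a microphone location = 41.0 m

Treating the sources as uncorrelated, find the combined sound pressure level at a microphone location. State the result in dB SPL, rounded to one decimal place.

Propagate each source to the receiver with L = L_ref − 20·log₁₀(r/r_ref), then add intensities.
diesel generator: 87.4 − 20·log₁₀(45.0/3.8) = 87.4 − 21.47 = 65.93 dB SPL.
cooling tower: 95.9 − 20·log₁₀(28.9/3.8) = 95.9 − 17.62 = 78.28 dB SPL.
vacuum pump: 77.9 − 20·log₁₀(41.0/3.8) = 77.9 − 20.66 = 57.24 dB SPL.
Σ 10^(L/10) = 7.171e+07 → L_total = 10·log₁₀(7.171e+07) = 78.56 dB SPL.

78.6 dB SPL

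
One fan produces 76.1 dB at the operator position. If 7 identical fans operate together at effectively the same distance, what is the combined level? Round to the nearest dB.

85 dB

With 7 equal, uncorrelated contributions the intensity is 7× that of one unit, giving a rise of 10·log₁₀ 7.
L_total = 76.1 + 10·log₁₀(7) = 76.1 + 8.451 = 84.55 dB.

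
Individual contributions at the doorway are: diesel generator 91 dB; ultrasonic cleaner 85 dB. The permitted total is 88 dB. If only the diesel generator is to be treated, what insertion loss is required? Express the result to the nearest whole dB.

The untreated sources together contribute 10^(85/10) = 3.162e+08, i.e. 85.00 dB.
The limit corresponds to 10^(88/10) = 6.310e+08; subtracting the fixed part leaves 3.147e+08 for the diesel generator, i.e. 84.98 dB.
Required insertion loss = 91 − 84.98 = 6.02 dB.

6 dB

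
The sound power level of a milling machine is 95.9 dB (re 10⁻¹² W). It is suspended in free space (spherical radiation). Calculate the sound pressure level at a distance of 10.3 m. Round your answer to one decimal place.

Free-field spherical radiation: L_p = L_w − 10·log₁₀(4π·r²), r = 10.3 m.
4π·r² = 1333 m², 10·log₁₀ of that is 31.249 dB.
L_p = 95.9 − 31.249 = 64.65 dB.

64.7 dB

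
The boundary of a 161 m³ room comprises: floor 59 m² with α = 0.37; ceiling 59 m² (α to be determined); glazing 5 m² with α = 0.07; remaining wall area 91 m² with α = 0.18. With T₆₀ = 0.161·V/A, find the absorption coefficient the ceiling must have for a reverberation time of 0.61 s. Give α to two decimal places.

0.07

From T₆₀ = 0.161·V/A, the target T₆₀ = 0.61 s needs A = 0.161·161/0.61 = 42.49 m².
Absorption from the other surfaces = 59·0.37 + 5·0.07 + 91·0.18 = 38.56 m², so the ceiling must supply 3.93 m² over 59 m².
α = 3.93/59 = 0.067.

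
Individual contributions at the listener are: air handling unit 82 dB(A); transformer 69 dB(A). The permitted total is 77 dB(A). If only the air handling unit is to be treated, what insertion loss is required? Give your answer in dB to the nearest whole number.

6 dB

Everything except the air handling unit sums to 10^(69/10) = 7.943e+06 in linear terms, 69.00 dB(A).
The limit corresponds to 10^(77/10) = 5.012e+07; subtracting the fixed part leaves 4.218e+07 for the air handling unit, i.e. 76.25 dB(A).
Required insertion loss = 82 − 76.25 = 5.75 dB.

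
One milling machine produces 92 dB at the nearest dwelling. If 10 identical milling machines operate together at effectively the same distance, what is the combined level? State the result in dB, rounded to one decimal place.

102.0 dB

L_total = L₁ + 10·log₁₀ N for N identical incoherent sources.
L_total = 92 + 10·log₁₀(10) = 92 + 10.000 = 102.00 dB.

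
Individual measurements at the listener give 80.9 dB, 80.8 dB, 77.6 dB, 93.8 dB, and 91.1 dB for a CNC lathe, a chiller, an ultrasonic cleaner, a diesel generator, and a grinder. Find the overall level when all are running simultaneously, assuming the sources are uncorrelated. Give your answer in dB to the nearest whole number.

For uncorrelated sources the intensities add, so convert each level to linear form, sum, and take 10·log₁₀ of the total.
Σ 10^(L/10) = 10^(80.9/10) + 10^(80.8/10) + 10^(77.6/10) + 10^(93.8/10) + 10^(91.1/10) = 3.988e+09.
L_total = 10·log₁₀(3.988e+09) = 96.01 dB.

96 dB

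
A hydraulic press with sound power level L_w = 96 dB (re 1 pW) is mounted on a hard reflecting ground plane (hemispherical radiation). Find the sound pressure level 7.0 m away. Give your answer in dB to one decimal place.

The power spreads over a hemisphere of area 2π·r², so L_p = L_w − 10·log₁₀(2π·r²).
2π·r² = 307.9 m², 10·log₁₀ of that is 24.884 dB.
L_p = 96 − 24.884 = 71.12 dB.

71.1 dB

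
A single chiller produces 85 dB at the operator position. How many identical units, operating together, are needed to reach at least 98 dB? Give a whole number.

20

Need L₁ + 10·log₁₀ N ≥ 98, i.e. log₁₀ N ≥ 1.30.
N ≥ 10^(13.0/10) = 19.953, so N = 20.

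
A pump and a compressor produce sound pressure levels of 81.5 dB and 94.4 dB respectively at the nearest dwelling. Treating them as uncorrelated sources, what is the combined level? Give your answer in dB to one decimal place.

For uncorrelated sources the intensities add, so convert each level to linear form, sum, and take 10·log₁₀ of the total.
Σ 10^(L/10) = 10^(81.5/10) + 10^(94.4/10) = 2.895e+09.
L_total = 10·log₁₀(2.895e+09) = 94.62 dB.

94.6 dB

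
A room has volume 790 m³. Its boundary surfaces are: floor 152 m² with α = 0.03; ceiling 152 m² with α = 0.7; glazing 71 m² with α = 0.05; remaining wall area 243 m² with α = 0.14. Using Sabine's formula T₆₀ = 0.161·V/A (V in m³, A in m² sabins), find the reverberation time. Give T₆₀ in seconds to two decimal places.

Total absorption A = 152·0.03 + 152·0.7 + 71·0.05 + 243·0.14 = 148.53 m² sabins.
T₆₀ = 0.161 × 790 / 148.53 = 0.856 s.

0.86 s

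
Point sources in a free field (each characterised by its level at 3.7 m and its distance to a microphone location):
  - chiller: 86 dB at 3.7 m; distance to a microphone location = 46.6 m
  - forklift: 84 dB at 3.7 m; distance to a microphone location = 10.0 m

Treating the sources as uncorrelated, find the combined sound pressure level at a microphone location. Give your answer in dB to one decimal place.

Propagate each source to the receiver with L = L_ref − 20·log₁₀(r/r_ref), then add intensities.
chiller: 86 − 20·log₁₀(46.6/3.7) = 86 − 22.00 = 64.00 dB.
forklift: 84 − 20·log₁₀(10.0/3.7) = 84 − 8.64 = 75.36 dB.
Σ 10^(L/10) = 3.690e+07 → L_total = 10·log₁₀(3.690e+07) = 75.67 dB.

75.7 dB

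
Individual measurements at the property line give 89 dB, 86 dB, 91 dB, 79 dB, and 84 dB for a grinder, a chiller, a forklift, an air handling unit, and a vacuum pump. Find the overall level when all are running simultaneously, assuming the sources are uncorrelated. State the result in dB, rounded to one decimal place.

94.4 dB

For uncorrelated sources the intensities add, so convert each level to linear form, sum, and take 10·log₁₀ of the total.
Σ 10^(L/10) = 10^(89/10) + 10^(86/10) + 10^(91/10) + 10^(79/10) + 10^(84/10) = 2.782e+09.
L_total = 10·log₁₀(2.782e+09) = 94.44 dB.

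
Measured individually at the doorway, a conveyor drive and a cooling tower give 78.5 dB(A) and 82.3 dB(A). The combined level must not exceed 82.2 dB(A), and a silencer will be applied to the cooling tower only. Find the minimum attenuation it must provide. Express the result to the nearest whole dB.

The untreated sources together contribute 10^(78.5/10) = 7.079e+07, i.e. 78.50 dB(A).
To meet 82.2 dB(A) overall, the treated cooling tower may contribute at most 10^(82.2/10) − 7.079e+07 = 9.516e+07, i.e. 79.78 dB(A).
Required insertion loss = 82.3 − 79.78 = 2.52 dB.

3 dB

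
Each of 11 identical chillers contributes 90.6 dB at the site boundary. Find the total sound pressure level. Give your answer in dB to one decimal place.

101.0 dB

With 11 equal, uncorrelated contributions the intensity is 11× that of one unit, giving a rise of 10·log₁₀ 11.
L_total = 90.6 + 10·log₁₀(11) = 90.6 + 10.414 = 101.01 dB.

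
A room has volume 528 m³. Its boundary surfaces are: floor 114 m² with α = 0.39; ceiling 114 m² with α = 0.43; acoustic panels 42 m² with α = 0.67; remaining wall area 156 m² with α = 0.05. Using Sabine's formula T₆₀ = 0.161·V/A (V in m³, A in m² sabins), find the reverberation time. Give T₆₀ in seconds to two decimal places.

Total absorption A = 114·0.39 + 114·0.43 + 42·0.67 + 156·0.05 = 129.42 m² sabins.
T₆₀ = 0.161 × 528 / 129.42 = 0.657 s.

0.66 s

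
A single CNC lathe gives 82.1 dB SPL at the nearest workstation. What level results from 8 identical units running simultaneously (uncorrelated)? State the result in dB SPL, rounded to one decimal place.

With 8 equal, uncorrelated contributions the intensity is 8× that of one unit, giving a rise of 10·log₁₀ 8.
L_total = 82.1 + 10·log₁₀(8) = 82.1 + 9.031 = 91.13 dB SPL.

91.1 dB SPL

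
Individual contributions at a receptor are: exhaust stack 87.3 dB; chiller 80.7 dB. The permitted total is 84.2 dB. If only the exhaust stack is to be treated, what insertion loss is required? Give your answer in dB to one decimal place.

Fixed contribution from the other source: Σ 10^(L/10) = 10^(80.7/10) = 1.175e+08 (80.70 dB).
The limit corresponds to 10^(84.2/10) = 2.630e+08; subtracting the fixed part leaves 1.455e+08 for the exhaust stack, i.e. 81.63 dB.
Required insertion loss = 87.3 − 81.63 = 5.67 dB.

5.7 dB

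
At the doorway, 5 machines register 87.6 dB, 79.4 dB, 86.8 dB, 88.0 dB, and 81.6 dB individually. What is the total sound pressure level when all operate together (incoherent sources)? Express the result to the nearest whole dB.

93 dB

For uncorrelated sources the intensities add, so convert each level to linear form, sum, and take 10·log₁₀ of the total.
Σ 10^(L/10) = 10^(87.6/10) + 10^(79.4/10) + 10^(86.8/10) + 10^(88.0/10) + 10^(81.6/10) = 1.917e+09.
L_total = 10·log₁₀(1.917e+09) = 92.83 dB.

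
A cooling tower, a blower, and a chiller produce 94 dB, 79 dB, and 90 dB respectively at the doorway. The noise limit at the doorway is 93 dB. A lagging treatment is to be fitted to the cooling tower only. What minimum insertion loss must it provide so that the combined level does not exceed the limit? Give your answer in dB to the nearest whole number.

4 dB

The untreated sources together contribute 10^(79/10) + 10^(90/10) = 1.079e+09, i.e. 90.33 dB.
To meet 93 dB overall, the treated cooling tower may contribute at most 10^(93/10) − 1.079e+09 = 9.158e+08, i.e. 89.62 dB.
Required insertion loss = 94 − 89.62 = 4.38 dB.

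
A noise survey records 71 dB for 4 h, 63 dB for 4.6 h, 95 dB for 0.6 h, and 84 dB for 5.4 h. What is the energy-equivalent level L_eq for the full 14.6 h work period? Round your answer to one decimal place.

83.6 dB

L_eq = 10·log₁₀[(1/T)·Σ tᵢ·10^(Lᵢ/10)] with T = 14.6 h.
Σ tᵢ·10^(Lᵢ/10) = 4·10^(71/10) + 4.6·10^(63/10) + 0.6·10^(95/10) + 5.4·10^(84/10) = 3.313e+09.
L_eq = 10·log₁₀(3.313e+09/14.6) = 83.56 dB.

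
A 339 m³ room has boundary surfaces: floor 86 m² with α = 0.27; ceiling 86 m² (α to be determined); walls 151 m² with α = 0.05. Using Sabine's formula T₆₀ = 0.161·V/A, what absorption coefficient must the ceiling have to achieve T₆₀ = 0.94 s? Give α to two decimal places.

A = 0.161·V/T₆₀ = 0.161·339/0.94 = 58.06 m² sabins.
Absorption from the other surfaces = 86·0.27 + 151·0.05 = 30.77 m², so the ceiling must supply 27.29 m² over 86 m².
α = 27.29/86 = 0.317.

0.32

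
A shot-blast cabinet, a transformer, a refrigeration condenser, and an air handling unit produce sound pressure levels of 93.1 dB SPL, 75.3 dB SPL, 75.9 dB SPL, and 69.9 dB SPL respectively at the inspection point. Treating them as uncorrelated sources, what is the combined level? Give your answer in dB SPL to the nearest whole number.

93 dB SPL

Incoherent sources combine by intensity addition: L_total = 10·log₁₀(Σ 10^(L_i/10)).
Σ 10^(L/10) = 10^(93.1/10) + 10^(75.3/10) + 10^(75.9/10) + 10^(69.9/10) = 2.124e+09.
L_total = 10·log₁₀(2.124e+09) = 93.27 dB SPL.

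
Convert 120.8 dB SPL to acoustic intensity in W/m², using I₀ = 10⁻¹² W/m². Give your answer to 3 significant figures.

1.20 W/m²

I = I₀·10^(L/10) = 10⁻¹² × 10^(120.8/10) = 10^(0.080).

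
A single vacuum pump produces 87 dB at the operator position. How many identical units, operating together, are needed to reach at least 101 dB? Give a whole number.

26

Need L₁ + 10·log₁₀ N ≥ 101, i.e. log₁₀ N ≥ 1.40.
N ≥ 10^(14.0/10) = 25.119, so N = 26.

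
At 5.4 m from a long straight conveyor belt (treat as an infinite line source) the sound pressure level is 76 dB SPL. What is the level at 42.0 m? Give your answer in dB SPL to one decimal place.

67.1 dB SPL

Line-source attenuation: ΔL = 10·log₁₀(r₂/r₁) = 10·log₁₀(42.0/5.4) = 8.909 dB.
L₂ = 76 − 10·log₁₀(42.0/5.4) = 76 − 8.909 = 67.09 dB SPL.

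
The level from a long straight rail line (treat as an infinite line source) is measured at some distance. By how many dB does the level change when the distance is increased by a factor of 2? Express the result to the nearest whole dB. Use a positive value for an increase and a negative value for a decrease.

-3 dB

A line source loses 3 dB per doubling of distance; generally ΔL = −10·log₁₀(r₂/r₁).
ΔL = −10·log₁₀(2) = -3.01 dB.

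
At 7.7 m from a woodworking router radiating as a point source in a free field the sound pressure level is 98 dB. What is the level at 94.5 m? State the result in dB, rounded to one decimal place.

76.2 dB

For a point source, L₂ = L₁ − 20·log₁₀(r₂/r₁).
L₂ = 98 − 20·log₁₀(94.5/7.7) = 98 − 21.779 = 76.22 dB.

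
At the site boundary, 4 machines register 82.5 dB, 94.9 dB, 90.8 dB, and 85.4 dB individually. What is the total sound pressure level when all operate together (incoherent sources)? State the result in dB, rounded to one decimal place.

96.8 dB

For uncorrelated sources the intensities add, so convert each level to linear form, sum, and take 10·log₁₀ of the total.
Σ 10^(L/10) = 10^(82.5/10) + 10^(94.9/10) + 10^(90.8/10) + 10^(85.4/10) = 4.817e+09.
L_total = 10·log₁₀(4.817e+09) = 96.83 dB.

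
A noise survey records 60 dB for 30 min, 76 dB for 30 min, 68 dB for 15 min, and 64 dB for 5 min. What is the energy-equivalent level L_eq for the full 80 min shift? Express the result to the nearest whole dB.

Weight each interval's intensity by its duration and average over T = 80 min:
Σ tᵢ·10^(Lᵢ/10) = 30·10^(60/10) + 30·10^(76/10) + 15·10^(68/10) + 5·10^(64/10) = 1.332e+09.
L_eq = 10·log₁₀(1.332e+09/80) = 72.21 dB.

72 dB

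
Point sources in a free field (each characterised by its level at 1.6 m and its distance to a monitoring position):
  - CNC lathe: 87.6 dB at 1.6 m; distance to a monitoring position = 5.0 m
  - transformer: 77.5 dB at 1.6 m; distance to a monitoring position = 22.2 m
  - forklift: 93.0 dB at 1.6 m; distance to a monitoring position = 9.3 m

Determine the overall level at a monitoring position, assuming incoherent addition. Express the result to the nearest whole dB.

Apply inverse-square spreading to bring every level to the receiver, then sum 10^(L/10).
CNC lathe: 87.6 − 20·log₁₀(5.0/1.6) = 87.6 − 9.90 = 77.70 dB.
transformer: 77.5 − 20·log₁₀(22.2/1.6) = 77.5 − 22.84 = 54.66 dB.
forklift: 93.0 − 20·log₁₀(9.3/1.6) = 93.0 − 15.29 = 77.71 dB.
Σ 10^(L/10) = 1.183e+08 → L_total = 10·log₁₀(1.183e+08) = 80.73 dB.

81 dB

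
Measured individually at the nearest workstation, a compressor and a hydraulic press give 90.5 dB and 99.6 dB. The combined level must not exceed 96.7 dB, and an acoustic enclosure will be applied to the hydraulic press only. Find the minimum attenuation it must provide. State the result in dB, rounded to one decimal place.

Everything except the hydraulic press sums to 10^(90.5/10) = 1.122e+09 in linear terms, 90.50 dB.
To meet 96.7 dB overall, the treated hydraulic press may contribute at most 10^(96.7/10) − 1.122e+09 = 3.555e+09, i.e. 95.51 dB.
Required insertion loss = 99.6 − 95.51 = 4.09 dB.

4.1 dB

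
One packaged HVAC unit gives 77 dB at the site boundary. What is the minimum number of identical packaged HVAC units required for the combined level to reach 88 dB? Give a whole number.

Need L₁ + 10·log₁₀ N ≥ 88, i.e. log₁₀ N ≥ 1.10.
N ≥ 10^(11.0/10) = 12.589, so N = 13.

13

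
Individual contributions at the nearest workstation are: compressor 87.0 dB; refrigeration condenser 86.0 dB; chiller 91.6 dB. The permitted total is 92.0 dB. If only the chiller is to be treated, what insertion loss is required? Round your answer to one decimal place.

The untreated sources together contribute 10^(87.0/10) + 10^(86.0/10) = 8.993e+08, i.e. 89.54 dB.
The limit corresponds to 10^(92.0/10) = 1.585e+09; subtracting the fixed part leaves 6.856e+08 for the chiller, i.e. 88.36 dB.
So the chiller must be reduced from 91.6 to 88.36 dB: IL = 3.24 dB.

3.2 dB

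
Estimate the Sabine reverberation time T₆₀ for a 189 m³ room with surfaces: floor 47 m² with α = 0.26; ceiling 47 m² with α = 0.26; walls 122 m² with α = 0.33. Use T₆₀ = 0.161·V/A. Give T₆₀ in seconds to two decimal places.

0.47 s

Summing Sᵢαᵢ: 47·0.26 + 47·0.26 + 122·0.33 = 64.70 m².
T₆₀ = 0.161 × 189 / 64.70 = 0.470 s.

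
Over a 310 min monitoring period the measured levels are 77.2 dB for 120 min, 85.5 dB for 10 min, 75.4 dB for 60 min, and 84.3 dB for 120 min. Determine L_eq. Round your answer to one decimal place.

81.5 dB

The energy average is taken in the linear domain: L_eq = 10·log₁₀[(Σ tᵢ·10^(Lᵢ/10))/T], T = 310 min.
Σ tᵢ·10^(Lᵢ/10) = 120·10^(77.2/10) + 10·10^(85.5/10) + 60·10^(75.4/10) + 120·10^(84.3/10) = 4.422e+10.
L_eq = 10·log₁₀(4.422e+10/310) = 81.54 dB.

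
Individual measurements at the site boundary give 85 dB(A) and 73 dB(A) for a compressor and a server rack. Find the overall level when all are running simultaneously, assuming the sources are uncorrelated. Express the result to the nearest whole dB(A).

85 dB(A)

Incoherent sources combine by intensity addition: L_total = 10·log₁₀(Σ 10^(L_i/10)).
Σ 10^(L/10) = 10^(85/10) + 10^(73/10) = 3.362e+08.
L_total = 10·log₁₀(3.362e+08) = 85.27 dB(A).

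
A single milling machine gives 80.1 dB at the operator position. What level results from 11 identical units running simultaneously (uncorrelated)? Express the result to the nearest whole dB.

N identical incoherent sources raise the level by 10·log₁₀ N.
L_total = 80.1 + 10·log₁₀(11) = 80.1 + 10.414 = 90.51 dB.

91 dB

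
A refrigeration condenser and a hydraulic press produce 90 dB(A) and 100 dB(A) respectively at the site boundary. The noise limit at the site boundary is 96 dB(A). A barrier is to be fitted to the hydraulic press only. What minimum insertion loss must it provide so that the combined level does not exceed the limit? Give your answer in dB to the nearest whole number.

Fixed contribution from the other source: Σ 10^(L/10) = 10^(90/10) = 1.000e+09 (90.00 dB(A)).
The limit corresponds to 10^(96/10) = 3.981e+09; subtracting the fixed part leaves 2.981e+09 for the hydraulic press, i.e. 94.74 dB(A).
So the hydraulic press must be reduced from 100 to 94.74 dB(A): IL = 5.26 dB.

5 dB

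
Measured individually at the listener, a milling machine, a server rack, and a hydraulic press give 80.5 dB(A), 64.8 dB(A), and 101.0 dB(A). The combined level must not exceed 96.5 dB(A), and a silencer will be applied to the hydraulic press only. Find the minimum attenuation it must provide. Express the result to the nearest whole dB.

5 dB

Fixed contribution from the other sources: Σ 10^(L/10) = 10^(80.5/10) + 10^(64.8/10) = 1.152e+08 (80.62 dB(A)).
The limit corresponds to 10^(96.5/10) = 4.467e+09; subtracting the fixed part leaves 4.352e+09 for the hydraulic press, i.e. 96.39 dB(A).
Required insertion loss = 101.0 − 96.39 = 4.61 dB.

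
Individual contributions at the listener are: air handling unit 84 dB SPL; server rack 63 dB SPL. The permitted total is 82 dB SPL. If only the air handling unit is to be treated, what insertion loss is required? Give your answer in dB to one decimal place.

The untreated sources together contribute 10^(63/10) = 1.995e+06, i.e. 63.00 dB SPL.
The limit corresponds to 10^(82/10) = 1.585e+08; subtracting the fixed part leaves 1.565e+08 for the air handling unit, i.e. 81.94 dB SPL.
So the air handling unit must be reduced from 84 to 81.94 dB SPL: IL = 2.06 dB.

2.1 dB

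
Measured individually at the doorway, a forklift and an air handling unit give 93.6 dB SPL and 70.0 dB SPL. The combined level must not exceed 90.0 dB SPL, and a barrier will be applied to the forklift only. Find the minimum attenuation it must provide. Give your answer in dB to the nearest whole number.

4 dB

Fixed contribution from the other source: Σ 10^(L/10) = 10^(70.0/10) = 1.000e+07 (70.00 dB SPL).
To meet 90.0 dB SPL overall, the treated forklift may contribute at most 10^(90.0/10) − 1.000e+07 = 9.900e+08, i.e. 89.96 dB SPL.
So the forklift must be reduced from 93.6 to 89.96 dB SPL: IL = 3.64 dB.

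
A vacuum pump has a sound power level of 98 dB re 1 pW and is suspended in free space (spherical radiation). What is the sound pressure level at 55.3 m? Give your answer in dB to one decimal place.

Free-field spherical radiation: L_p = L_w − 10·log₁₀(4π·r²), r = 55.3 m.
4π·r² = 3.843e+04 m², 10·log₁₀ of that is 45.847 dB.
L_p = 98 − 45.847 = 52.15 dB.

52.2 dB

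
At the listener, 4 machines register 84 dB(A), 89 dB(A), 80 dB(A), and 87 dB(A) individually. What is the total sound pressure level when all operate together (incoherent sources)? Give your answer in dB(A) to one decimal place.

For uncorrelated sources the intensities add, so convert each level to linear form, sum, and take 10·log₁₀ of the total.
Σ 10^(L/10) = 10^(84/10) + 10^(89/10) + 10^(80/10) + 10^(87/10) = 1.647e+09.
L_total = 10·log₁₀(1.647e+09) = 92.17 dB(A).

92.2 dB(A)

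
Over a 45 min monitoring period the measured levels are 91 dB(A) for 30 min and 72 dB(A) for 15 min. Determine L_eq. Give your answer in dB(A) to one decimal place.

L_eq = 10·log₁₀[(1/T)·Σ tᵢ·10^(Lᵢ/10)] with T = 45 min.
Σ tᵢ·10^(Lᵢ/10) = 30·10^(91/10) + 15·10^(72/10) = 3.801e+10.
L_eq = 10·log₁₀(3.801e+10/45) = 89.27 dB(A).

89.3 dB(A)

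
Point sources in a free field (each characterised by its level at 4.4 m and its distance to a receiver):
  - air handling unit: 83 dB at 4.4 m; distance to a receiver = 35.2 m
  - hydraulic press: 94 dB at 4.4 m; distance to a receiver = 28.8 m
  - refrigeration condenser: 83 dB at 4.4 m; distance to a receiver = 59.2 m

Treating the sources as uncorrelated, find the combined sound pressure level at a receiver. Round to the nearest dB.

Propagate each source to the receiver with L = L_ref − 20·log₁₀(r/r_ref), then add intensities.
air handling unit: 83 − 20·log₁₀(35.2/4.4) = 83 − 18.06 = 64.94 dB.
hydraulic press: 94 − 20·log₁₀(28.8/4.4) = 94 − 16.32 = 77.68 dB.
refrigeration condenser: 83 − 20·log₁₀(59.2/4.4) = 83 − 22.58 = 60.42 dB.
Σ 10^(L/10) = 6.285e+07 → L_total = 10·log₁₀(6.285e+07) = 77.98 dB.

78 dB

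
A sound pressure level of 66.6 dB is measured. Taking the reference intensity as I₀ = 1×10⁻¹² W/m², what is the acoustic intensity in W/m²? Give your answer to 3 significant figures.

I = I₀·10^(L/10) = 10⁻¹² × 10^(66.6/10) = 10^(-5.340).

4.57e-06 W/m²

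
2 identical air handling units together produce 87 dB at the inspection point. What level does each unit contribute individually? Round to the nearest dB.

For N identical incoherent sources L_total = L₁ + 10·log₁₀ N, so L₁ = 87 − 10·log₁₀(2) = 87 − 3.010.

84 dB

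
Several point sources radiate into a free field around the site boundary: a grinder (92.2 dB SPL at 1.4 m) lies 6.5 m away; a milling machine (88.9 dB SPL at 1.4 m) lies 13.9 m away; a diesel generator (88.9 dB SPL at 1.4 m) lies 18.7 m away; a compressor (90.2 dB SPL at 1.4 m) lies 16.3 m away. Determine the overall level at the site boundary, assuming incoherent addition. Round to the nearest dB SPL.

80 dB SPL

First find each source's level at the receiver (point-source: −20·log₁₀(r/r_ref)), then combine on an intensity basis.
grinder: 92.2 − 20·log₁₀(6.5/1.4) = 92.2 − 13.34 = 78.86 dB SPL.
milling machine: 88.9 − 20·log₁₀(13.9/1.4) = 88.9 − 19.94 = 68.96 dB SPL.
diesel generator: 88.9 − 20·log₁₀(18.7/1.4) = 88.9 − 22.51 = 66.39 dB SPL.
compressor: 90.2 − 20·log₁₀(16.3/1.4) = 90.2 − 21.32 = 68.88 dB SPL.
Σ 10^(L/10) = 9.694e+07 → L_total = 10·log₁₀(9.694e+07) = 79.86 dB SPL.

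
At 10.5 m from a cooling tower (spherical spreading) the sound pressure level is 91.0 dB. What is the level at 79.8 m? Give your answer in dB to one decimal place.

73.4 dB

Spherical spreading from a point source gives a 20·log₁₀(r₂/r₁) drop.
L₂ = 91.0 − 20·log₁₀(79.8/10.5) = 91.0 − 17.616 = 73.38 dB.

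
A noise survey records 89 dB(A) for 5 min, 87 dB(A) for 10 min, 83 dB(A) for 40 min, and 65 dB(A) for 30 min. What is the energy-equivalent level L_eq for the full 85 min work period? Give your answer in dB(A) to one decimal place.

83.0 dB(A)

Weight each interval's intensity by its duration and average over T = 85 min:
Σ tᵢ·10^(Lᵢ/10) = 5·10^(89/10) + 10·10^(87/10) + 40·10^(83/10) + 30·10^(65/10) = 1.706e+10.
L_eq = 10·log₁₀(1.706e+10/85) = 83.03 dB(A).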